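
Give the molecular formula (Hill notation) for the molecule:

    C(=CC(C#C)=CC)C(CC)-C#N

Heavy atoms from the SMILES: 11 C, 1 N.
Implicit hydrogens by atom environment:
  5 × C: 1 H each → 5
  3 × C: no H
  2 × C: 3 H each → 6
  1 × C: 2 H
  1 × N: no H
  Total hydrogens = 13.
Molecular formula: C11H13N

C11H13N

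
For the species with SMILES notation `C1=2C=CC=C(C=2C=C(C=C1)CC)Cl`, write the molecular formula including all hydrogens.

C12H11Cl

Heavy atoms from the SMILES: 12 C, 1 Cl.
Implicit hydrogens by atom environment:
  6 × C (aromatic): 1 H each → 6
  4 × C (aromatic): no H
  1 × C: 3 H
  1 × C: 2 H
  1 × Cl: no H
  Total hydrogens = 11.
Molecular formula: C12H11Cl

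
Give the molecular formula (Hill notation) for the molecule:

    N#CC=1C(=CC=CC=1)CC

Heavy atoms from the SMILES: 9 C, 1 N.
Implicit hydrogens by atom environment:
  4 × C (aromatic): 1 H each → 4
  2 × C (aromatic): no H
  1 × C: 3 H
  1 × C: 2 H
  1 × C: no H
  1 × N: no H
  Total hydrogens = 9.
Molecular formula: C9H9N

C9H9N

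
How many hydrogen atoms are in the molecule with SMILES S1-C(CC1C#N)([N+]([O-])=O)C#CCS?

6

Hydrogens are implicit in SMILES; fill each atom to its normal valence:
  4 × C: no H
  2 × C: 2 H each → 4
  1 × C: 1 H
  1 × N: no H
  1 × N (charge +1): no H
  1 × O: no H
  1 × O (charge -1): no H
  1 × S: 1 H
  1 × S: no H
  Total hydrogens = 6.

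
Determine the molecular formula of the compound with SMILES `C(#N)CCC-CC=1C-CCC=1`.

C10H15N

Heavy atoms from the SMILES: 10 C, 1 N.
Implicit hydrogens by atom environment:
  7 × C: 2 H each → 14
  2 × C: no H
  1 × C: 1 H
  1 × N: no H
  Total hydrogens = 15.
Molecular formula: C10H15N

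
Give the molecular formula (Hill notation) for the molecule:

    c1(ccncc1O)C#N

Heavy atoms from the SMILES: 6 C, 2 N, 1 O.
Implicit hydrogens by atom environment:
  3 × C (aromatic): 1 H each → 3
  2 × C (aromatic): no H
  1 × C: no H
  1 × N (aromatic): no H
  1 × N: no H
  1 × O: 1 H
  Total hydrogens = 4.
Molecular formula: C6H4N2O

C6H4N2O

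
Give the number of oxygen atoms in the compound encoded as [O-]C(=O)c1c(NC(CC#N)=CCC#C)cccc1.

The symbol for oxygen appears 2 times in the SMILES.

2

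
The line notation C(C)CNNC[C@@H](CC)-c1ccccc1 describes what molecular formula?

Heavy atoms from the SMILES: 13 C, 2 N.
Implicit hydrogens by atom environment:
  5 × C (aromatic): 1 H each → 5
  4 × C: 2 H each → 8
  2 × C: 3 H each → 6
  2 × N: 1 H each → 2
  1 × C: 1 H
  1 × C (aromatic): no H
  Total hydrogens = 22.
Molecular formula: C13H22N2

C13H22N2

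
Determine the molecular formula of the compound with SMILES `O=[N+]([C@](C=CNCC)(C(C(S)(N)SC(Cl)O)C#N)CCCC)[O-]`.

C13H23ClN4O3S2

Heavy atoms from the SMILES: 13 C, 1 Cl, 4 N, 3 O, 2 S.
Implicit hydrogens by atom environment:
  4 × C: 2 H each → 8
  4 × C: 1 H each → 4
  3 × C: no H
  2 × C: 3 H each → 6
  1 × Cl: no H
  1 × N: 2 H
  1 × N: 1 H
  1 × N: no H
  1 × N (charge +1): no H
  1 × O: 1 H
  1 × O: no H
  1 × O (charge -1): no H
  1 × S: 1 H
  1 × S: no H
  Total hydrogens = 23.
Molecular formula: C13H23ClN4O3S2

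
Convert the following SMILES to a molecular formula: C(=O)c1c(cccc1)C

C8H8O

Heavy atoms from the SMILES: 8 C, 1 O.
Implicit hydrogens by atom environment:
  4 × C (aromatic): 1 H each → 4
  2 × C (aromatic): no H
  1 × C: 3 H
  1 × C: 1 H
  1 × O: no H
  Total hydrogens = 8.
Molecular formula: C8H8O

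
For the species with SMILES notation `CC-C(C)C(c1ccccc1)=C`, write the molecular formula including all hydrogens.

C12H16

Heavy atoms from the SMILES: 12 C.
Implicit hydrogens by atom environment:
  5 × C (aromatic): 1 H each → 5
  2 × C: 3 H each → 6
  2 × C: 2 H each → 4
  1 × C: 1 H
  1 × C: no H
  1 × C (aromatic): no H
  Total hydrogens = 16.
Molecular formula: C12H16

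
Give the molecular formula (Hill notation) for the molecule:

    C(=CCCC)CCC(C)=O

C9H16O

Heavy atoms from the SMILES: 9 C, 1 O.
Implicit hydrogens by atom environment:
  4 × C: 2 H each → 8
  2 × C: 3 H each → 6
  2 × C: 1 H each → 2
  1 × C: no H
  1 × O: no H
  Total hydrogens = 16.
Molecular formula: C9H16O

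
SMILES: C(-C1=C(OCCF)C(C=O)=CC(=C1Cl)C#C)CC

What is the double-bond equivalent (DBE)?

Molecular formula from the SMILES: C14H14ClFO2.
DoU = (2C + 2 + N − H − X)/2 = (2·14 + 2 + 0 − 14 − 2)/2 = 14/2 = 7.
(Structurally: 1 ring(s) + 6 π bond(s) = 7.)

7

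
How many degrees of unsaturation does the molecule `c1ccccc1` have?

4

Molecular formula from the SMILES: C6H6.
DoU = (2C + 2 + N − H − X)/2 = (2·6 + 2 + 0 − 6 − 0)/2 = 8/2 = 4.
(Structurally: 1 ring(s) + 3 π bond(s) = 4.)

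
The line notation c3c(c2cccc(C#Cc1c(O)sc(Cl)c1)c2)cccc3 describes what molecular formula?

Heavy atoms from the SMILES: 18 C, 1 Cl, 1 O, 1 S.
Implicit hydrogens by atom environment:
  10 × C (aromatic): 1 H each → 10
  6 × C (aromatic): no H
  2 × C: no H
  1 × Cl: no H
  1 × O: 1 H
  1 × S (aromatic): no H
  Total hydrogens = 11.
Molecular formula: C18H11ClOS

C18H11ClOS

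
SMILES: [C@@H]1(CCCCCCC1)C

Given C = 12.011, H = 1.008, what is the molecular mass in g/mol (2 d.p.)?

Molecular formula: C9H18.
M = 9×12.011 + 18×1.008 = 126.24 g/mol.

126.24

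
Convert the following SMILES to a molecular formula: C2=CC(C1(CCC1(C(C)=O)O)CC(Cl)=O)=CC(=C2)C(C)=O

C16H17ClO4

Heavy atoms from the SMILES: 16 C, 1 Cl, 4 O.
Implicit hydrogens by atom environment:
  5 × C: no H
  4 × C (aromatic): 1 H each → 4
  3 × C: 2 H each → 6
  3 × O: no H
  2 × C: 3 H each → 6
  2 × C (aromatic): no H
  1 × Cl: no H
  1 × O: 1 H
  Total hydrogens = 17.
Molecular formula: C16H17ClO4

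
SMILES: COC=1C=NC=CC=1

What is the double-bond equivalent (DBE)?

Molecular formula from the SMILES: C6H7NO.
DoU = (2C + 2 + N − H − X)/2 = (2·6 + 2 + 1 − 7 − 0)/2 = 8/2 = 4.
(Structurally: 1 ring(s) + 3 π bond(s) = 4.)

4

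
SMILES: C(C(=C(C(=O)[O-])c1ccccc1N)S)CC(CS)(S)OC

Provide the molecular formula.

C14H18NO3S3-

Heavy atoms from the SMILES: 14 C, 1 N, 3 O, 3 S.
Implicit hydrogens by atom environment:
  4 × C (aromatic): 1 H each → 4
  4 × C: no H
  3 × C: 2 H each → 6
  3 × S: 1 H each → 3
  2 × C (aromatic): no H
  2 × O: no H
  1 × C: 3 H
  1 × N: 2 H
  1 × O (charge -1): no H
  Total hydrogens = 18.
Net charge -1.
Molecular formula: C14H18NO3S3-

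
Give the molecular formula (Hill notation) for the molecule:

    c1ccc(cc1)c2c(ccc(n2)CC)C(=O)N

Heavy atoms from the SMILES: 14 C, 2 N, 1 O.
Implicit hydrogens by atom environment:
  7 × C (aromatic): 1 H each → 7
  4 × C (aromatic): no H
  1 × C: 3 H
  1 × C: 2 H
  1 × C: no H
  1 × N: 2 H
  1 × N (aromatic): no H
  1 × O: no H
  Total hydrogens = 14.
Molecular formula: C14H14N2O

C14H14N2O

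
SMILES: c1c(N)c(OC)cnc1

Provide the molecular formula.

Heavy atoms from the SMILES: 6 C, 2 N, 1 O.
Implicit hydrogens by atom environment:
  3 × C (aromatic): 1 H each → 3
  2 × C (aromatic): no H
  1 × C: 3 H
  1 × N: 2 H
  1 × N (aromatic): no H
  1 × O: no H
  Total hydrogens = 8.
Molecular formula: C6H8N2O

C6H8N2O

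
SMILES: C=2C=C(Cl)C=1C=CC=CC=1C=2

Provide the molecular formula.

C10H7Cl

Heavy atoms from the SMILES: 10 C, 1 Cl.
Implicit hydrogens by atom environment:
  7 × C (aromatic): 1 H each → 7
  3 × C (aromatic): no H
  1 × Cl: no H
  Total hydrogens = 7.
Molecular formula: C10H7Cl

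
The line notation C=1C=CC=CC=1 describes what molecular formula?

Heavy atoms from the SMILES: 6 C.
Implicit hydrogens by atom environment:
  6 × C (aromatic): 1 H each → 6
  Total hydrogens = 6.
Molecular formula: C6H6

C6H6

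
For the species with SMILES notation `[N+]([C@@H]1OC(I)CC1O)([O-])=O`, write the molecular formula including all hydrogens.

Heavy atoms from the SMILES: 4 C, 1 I, 1 N, 4 O.
Implicit hydrogens by atom environment:
  3 × C: 1 H each → 3
  2 × O: no H
  1 × C: 2 H
  1 × I: no H
  1 × N (charge +1): no H
  1 × O: 1 H
  1 × O (charge -1): no H
  Total hydrogens = 6.
Molecular formula: C4H6INO4

C4H6INO4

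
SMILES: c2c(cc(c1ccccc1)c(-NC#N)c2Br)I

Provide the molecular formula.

C13H8BrIN2

Heavy atoms from the SMILES: 1 Br, 13 C, 1 I, 2 N.
Implicit hydrogens by atom environment:
  7 × C (aromatic): 1 H each → 7
  5 × C (aromatic): no H
  1 × Br: no H
  1 × C: no H
  1 × I: no H
  1 × N: 1 H
  1 × N: no H
  Total hydrogens = 8.
Molecular formula: C13H8BrIN2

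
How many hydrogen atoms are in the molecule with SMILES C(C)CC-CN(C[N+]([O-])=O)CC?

18

Hydrogens are implicit in SMILES; fill each atom to its normal valence:
  6 × C: 2 H each → 12
  2 × C: 3 H each → 6
  1 × N: no H
  1 × N (charge +1): no H
  1 × O: no H
  1 × O (charge -1): no H
  Total hydrogens = 18.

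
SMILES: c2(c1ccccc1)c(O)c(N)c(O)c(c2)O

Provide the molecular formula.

Heavy atoms from the SMILES: 12 C, 1 N, 3 O.
Implicit hydrogens by atom environment:
  6 × C (aromatic): 1 H each → 6
  6 × C (aromatic): no H
  3 × O: 1 H each → 3
  1 × N: 2 H
  Total hydrogens = 11.
Molecular formula: C12H11NO3

C12H11NO3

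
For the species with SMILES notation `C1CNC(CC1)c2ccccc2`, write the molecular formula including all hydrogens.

Heavy atoms from the SMILES: 11 C, 1 N.
Implicit hydrogens by atom environment:
  5 × C (aromatic): 1 H each → 5
  4 × C: 2 H each → 8
  1 × C: 1 H
  1 × C (aromatic): no H
  1 × N: 1 H
  Total hydrogens = 15.
Molecular formula: C11H15N

C11H15N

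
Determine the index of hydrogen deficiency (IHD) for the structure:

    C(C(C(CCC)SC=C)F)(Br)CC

Molecular formula from the SMILES: C10H18BrFS.
DoU = (2C + 2 + N − H − X)/2 = (2·10 + 2 + 0 − 18 − 2)/2 = 2/2 = 1.
(Structurally: 0 ring(s) + 1 π bond(s) = 1.)

1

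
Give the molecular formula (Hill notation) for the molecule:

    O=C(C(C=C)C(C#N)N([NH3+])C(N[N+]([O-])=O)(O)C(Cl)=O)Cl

C8H10Cl2N5O5+

Heavy atoms from the SMILES: 8 C, 2 Cl, 5 N, 5 O.
Implicit hydrogens by atom environment:
  4 × C: no H
  3 × C: 1 H each → 3
  3 × O: no H
  2 × Cl: no H
  2 × N: no H
  1 × C: 2 H
  1 × N (charge +1): 3 H
  1 × N: 1 H
  1 × N (charge +1): no H
  1 × O: 1 H
  1 × O (charge -1): no H
  Total hydrogens = 10.
Net charge +1.
Molecular formula: C8H10Cl2N5O5+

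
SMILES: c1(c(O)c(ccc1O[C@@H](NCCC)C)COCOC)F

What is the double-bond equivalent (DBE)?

4

Molecular formula from the SMILES: C14H22FNO4.
DoU = (2C + 2 + N − H − X)/2 = (2·14 + 2 + 1 − 22 − 1)/2 = 8/2 = 4.
(Structurally: 1 ring(s) + 3 π bond(s) = 4.)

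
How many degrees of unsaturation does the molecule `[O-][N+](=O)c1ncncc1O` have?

Molecular formula from the SMILES: C4H3N3O3.
DoU = (2C + 2 + N − H − X)/2 = (2·4 + 2 + 3 − 3 − 0)/2 = 10/2 = 5.
(Structurally: 1 ring(s) + 4 π bond(s) = 5.)

5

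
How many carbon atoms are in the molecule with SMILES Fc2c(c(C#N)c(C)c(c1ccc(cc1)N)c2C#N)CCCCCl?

19

The symbol for carbon appears 19 times in the SMILES. Lowercase c denotes aromatic carbon and counts toward C.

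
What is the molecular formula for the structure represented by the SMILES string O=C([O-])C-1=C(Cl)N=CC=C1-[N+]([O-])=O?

Heavy atoms from the SMILES: 6 C, 1 Cl, 2 N, 4 O.
Implicit hydrogens by atom environment:
  3 × C (aromatic): no H
  2 × C (aromatic): 1 H each → 2
  2 × O: no H
  2 × O (charge -1): no H
  1 × C: no H
  1 × Cl: no H
  1 × N (aromatic): no H
  1 × N (charge +1): no H
  Total hydrogens = 2.
Net charge -1.
Molecular formula: C6H2ClN2O4-

C6H2ClN2O4-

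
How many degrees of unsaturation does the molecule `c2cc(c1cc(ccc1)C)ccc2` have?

Molecular formula from the SMILES: C13H12.
DoU = (2C + 2 + N − H − X)/2 = (2·13 + 2 + 0 − 12 − 0)/2 = 16/2 = 8.
(Structurally: 2 ring(s) + 6 π bond(s) = 8.)

8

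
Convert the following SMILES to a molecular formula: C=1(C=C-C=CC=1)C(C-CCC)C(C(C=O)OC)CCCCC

C20H32O2

Heavy atoms from the SMILES: 20 C, 2 O.
Implicit hydrogens by atom environment:
  7 × C: 2 H each → 14
  5 × C (aromatic): 1 H each → 5
  4 × C: 1 H each → 4
  3 × C: 3 H each → 9
  2 × O: no H
  1 × C (aromatic): no H
  Total hydrogens = 32.
Molecular formula: C20H32O2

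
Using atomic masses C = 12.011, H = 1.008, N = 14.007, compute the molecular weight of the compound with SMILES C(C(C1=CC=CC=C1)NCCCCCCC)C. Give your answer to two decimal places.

Molecular formula: C16H27N.
M = 16×12.011 + 27×1.008 + 1×14.007 = 233.40 g/mol.

233.40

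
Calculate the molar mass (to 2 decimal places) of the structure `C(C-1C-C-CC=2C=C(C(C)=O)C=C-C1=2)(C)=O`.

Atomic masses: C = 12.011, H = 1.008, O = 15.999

216.28

Molecular formula: C14H16O2.
M = 14×12.011 + 16×1.008 + 2×15.999 = 216.28 g/mol.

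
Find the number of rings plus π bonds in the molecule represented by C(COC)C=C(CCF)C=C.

Molecular formula from the SMILES: C9H15FO.
DoU = (2C + 2 + N − H − X)/2 = (2·9 + 2 + 0 − 15 − 1)/2 = 4/2 = 2.
(Structurally: 0 ring(s) + 2 π bond(s) = 2.)

2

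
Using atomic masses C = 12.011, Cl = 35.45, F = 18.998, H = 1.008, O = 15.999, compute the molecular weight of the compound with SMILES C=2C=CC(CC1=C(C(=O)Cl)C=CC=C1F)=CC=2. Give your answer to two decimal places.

Molecular formula: C14H10ClFO.
M = 14×12.011 + 1×35.45 + 1×18.998 + 10×1.008 + 1×15.999 = 248.68 g/mol.

248.68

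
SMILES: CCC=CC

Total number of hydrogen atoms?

10

Hydrogens are implicit in SMILES; fill each atom to its normal valence:
  2 × C: 3 H each → 6
  2 × C: 1 H each → 2
  1 × C: 2 H
  Total hydrogens = 10.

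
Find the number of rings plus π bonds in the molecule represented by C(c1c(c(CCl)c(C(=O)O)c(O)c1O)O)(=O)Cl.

6

Molecular formula from the SMILES: C9H6Cl2O6.
DoU = (2C + 2 + N − H − X)/2 = (2·9 + 2 + 0 − 6 − 2)/2 = 12/2 = 6.
(Structurally: 1 ring(s) + 5 π bond(s) = 6.)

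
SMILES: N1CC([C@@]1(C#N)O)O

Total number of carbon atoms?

The symbol for carbon appears 4 times in the SMILES.

4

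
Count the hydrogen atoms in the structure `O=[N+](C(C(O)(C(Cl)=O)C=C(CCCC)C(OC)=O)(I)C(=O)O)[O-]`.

15

Hydrogens are implicit in SMILES; fill each atom to its normal valence:
  6 × C: no H
  5 × O: no H
  3 × C: 2 H each → 6
  2 × C: 3 H each → 6
  2 × O: 1 H each → 2
  1 × C: 1 H
  1 × Cl: no H
  1 × I: no H
  1 × N (charge +1): no H
  1 × O (charge -1): no H
  Total hydrogens = 15.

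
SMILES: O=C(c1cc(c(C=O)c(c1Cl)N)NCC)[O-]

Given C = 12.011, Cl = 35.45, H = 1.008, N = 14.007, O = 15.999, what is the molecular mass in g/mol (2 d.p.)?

Molecular formula: C10H10ClN2O3-.
M = 10×12.011 + 1×35.45 + 10×1.008 + 2×14.007 + 3×15.999 = 241.65 g/mol.

241.65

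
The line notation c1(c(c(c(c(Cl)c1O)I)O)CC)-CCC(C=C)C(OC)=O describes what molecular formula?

C15H18ClIO4

Heavy atoms from the SMILES: 15 C, 1 Cl, 1 I, 4 O.
Implicit hydrogens by atom environment:
  6 × C (aromatic): no H
  4 × C: 2 H each → 8
  2 × C: 3 H each → 6
  2 × C: 1 H each → 2
  2 × O: 1 H each → 2
  2 × O: no H
  1 × C: no H
  1 × Cl: no H
  1 × I: no H
  Total hydrogens = 18.
Molecular formula: C15H18ClIO4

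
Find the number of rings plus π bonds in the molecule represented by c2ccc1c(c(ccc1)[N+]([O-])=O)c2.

Molecular formula from the SMILES: C10H7NO2.
DoU = (2C + 2 + N − H − X)/2 = (2·10 + 2 + 1 − 7 − 0)/2 = 16/2 = 8.
(Structurally: 2 ring(s) + 6 π bond(s) = 8.)

8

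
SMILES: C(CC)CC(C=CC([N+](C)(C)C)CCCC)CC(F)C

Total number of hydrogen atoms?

37

Hydrogens are implicit in SMILES; fill each atom to its normal valence:
  7 × C: 2 H each → 14
  6 × C: 3 H each → 18
  5 × C: 1 H each → 5
  1 × F: no H
  1 × N (charge +1): no H
  Total hydrogens = 37.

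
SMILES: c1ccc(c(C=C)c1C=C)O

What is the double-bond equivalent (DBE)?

Molecular formula from the SMILES: C10H10O.
DoU = (2C + 2 + N − H − X)/2 = (2·10 + 2 + 0 − 10 − 0)/2 = 12/2 = 6.
(Structurally: 1 ring(s) + 5 π bond(s) = 6.)

6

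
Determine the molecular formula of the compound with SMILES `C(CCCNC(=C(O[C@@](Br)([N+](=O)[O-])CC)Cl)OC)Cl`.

C10H17BrCl2N2O4

Heavy atoms from the SMILES: 1 Br, 10 C, 2 Cl, 2 N, 4 O.
Implicit hydrogens by atom environment:
  5 × C: 2 H each → 10
  3 × C: no H
  3 × O: no H
  2 × C: 3 H each → 6
  2 × Cl: no H
  1 × Br: no H
  1 × N: 1 H
  1 × N (charge +1): no H
  1 × O (charge -1): no H
  Total hydrogens = 17.
Molecular formula: C10H17BrCl2N2O4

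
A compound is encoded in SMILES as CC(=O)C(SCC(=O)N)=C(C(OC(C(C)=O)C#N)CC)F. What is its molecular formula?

C13H17FN2O4S

Heavy atoms from the SMILES: 13 C, 1 F, 2 N, 4 O, 1 S.
Implicit hydrogens by atom environment:
  6 × C: no H
  4 × O: no H
  3 × C: 3 H each → 9
  2 × C: 2 H each → 4
  2 × C: 1 H each → 2
  1 × F: no H
  1 × N: 2 H
  1 × N: no H
  1 × S: no H
  Total hydrogens = 17.
Molecular formula: C13H17FN2O4S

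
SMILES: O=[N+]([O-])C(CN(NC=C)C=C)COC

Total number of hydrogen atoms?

Hydrogens are implicit in SMILES; fill each atom to its normal valence:
  4 × C: 2 H each → 8
  3 × C: 1 H each → 3
  2 × O: no H
  1 × C: 3 H
  1 × N: 1 H
  1 × N: no H
  1 × N (charge +1): no H
  1 × O (charge -1): no H
  Total hydrogens = 15.

15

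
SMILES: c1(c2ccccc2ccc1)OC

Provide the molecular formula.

C11H10O

Heavy atoms from the SMILES: 11 C, 1 O.
Implicit hydrogens by atom environment:
  7 × C (aromatic): 1 H each → 7
  3 × C (aromatic): no H
  1 × C: 3 H
  1 × O: no H
  Total hydrogens = 10.
Molecular formula: C11H10O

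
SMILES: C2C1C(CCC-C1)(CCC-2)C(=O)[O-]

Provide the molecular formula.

C11H17O2-

Heavy atoms from the SMILES: 11 C, 2 O.
Implicit hydrogens by atom environment:
  8 × C: 2 H each → 16
  2 × C: no H
  1 × C: 1 H
  1 × O: no H
  1 × O (charge -1): no H
  Total hydrogens = 17.
Net charge -1.
Molecular formula: C11H17O2-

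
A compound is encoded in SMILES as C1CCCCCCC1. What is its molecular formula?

Heavy atoms from the SMILES: 8 C.
Implicit hydrogens by atom environment:
  8 × C: 2 H each → 16
  Total hydrogens = 16.
Molecular formula: C8H16

C8H16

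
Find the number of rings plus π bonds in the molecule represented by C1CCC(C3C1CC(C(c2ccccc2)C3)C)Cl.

Molecular formula from the SMILES: C17H23Cl.
DoU = (2C + 2 + N − H − X)/2 = (2·17 + 2 + 0 − 23 − 1)/2 = 12/2 = 6.
(Structurally: 3 ring(s) + 3 π bond(s) = 6.)

6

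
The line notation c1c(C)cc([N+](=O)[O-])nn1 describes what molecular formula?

Heavy atoms from the SMILES: 5 C, 3 N, 2 O.
Implicit hydrogens by atom environment:
  2 × C (aromatic): 1 H each → 2
  2 × C (aromatic): no H
  2 × N (aromatic): no H
  1 × C: 3 H
  1 × N (charge +1): no H
  1 × O: no H
  1 × O (charge -1): no H
  Total hydrogens = 5.
Molecular formula: C5H5N3O2

C5H5N3O2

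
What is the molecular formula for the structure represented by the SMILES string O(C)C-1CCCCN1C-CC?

C9H19NO

Heavy atoms from the SMILES: 9 C, 1 N, 1 O.
Implicit hydrogens by atom environment:
  6 × C: 2 H each → 12
  2 × C: 3 H each → 6
  1 × C: 1 H
  1 × N: no H
  1 × O: no H
  Total hydrogens = 19.
Molecular formula: C9H19NO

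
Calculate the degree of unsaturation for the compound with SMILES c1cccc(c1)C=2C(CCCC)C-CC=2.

6

Molecular formula from the SMILES: C15H20.
DoU = (2C + 2 + N − H − X)/2 = (2·15 + 2 + 0 − 20 − 0)/2 = 12/2 = 6.
(Structurally: 2 ring(s) + 4 π bond(s) = 6.)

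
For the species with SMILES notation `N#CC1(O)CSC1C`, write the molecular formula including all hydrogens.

Heavy atoms from the SMILES: 5 C, 1 N, 1 O, 1 S.
Implicit hydrogens by atom environment:
  2 × C: no H
  1 × C: 3 H
  1 × C: 2 H
  1 × C: 1 H
  1 × N: no H
  1 × O: 1 H
  1 × S: no H
  Total hydrogens = 7.
Molecular formula: C5H7NOS

C5H7NOS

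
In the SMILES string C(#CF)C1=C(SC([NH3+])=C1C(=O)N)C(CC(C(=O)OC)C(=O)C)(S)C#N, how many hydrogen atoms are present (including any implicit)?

15

Hydrogens are implicit in SMILES; fill each atom to its normal valence:
  7 × C: no H
  4 × C (aromatic): no H
  4 × O: no H
  2 × C: 3 H each → 6
  1 × C: 2 H
  1 × C: 1 H
  1 × F: no H
  1 × N (charge +1): 3 H
  1 × N: 2 H
  1 × N: no H
  1 × S: 1 H
  1 × S (aromatic): no H
  Total hydrogens = 15.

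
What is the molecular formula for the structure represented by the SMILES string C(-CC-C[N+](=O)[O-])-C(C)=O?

C6H11NO3

Heavy atoms from the SMILES: 6 C, 1 N, 3 O.
Implicit hydrogens by atom environment:
  4 × C: 2 H each → 8
  2 × O: no H
  1 × C: 3 H
  1 × C: no H
  1 × N (charge +1): no H
  1 × O (charge -1): no H
  Total hydrogens = 11.
Molecular formula: C6H11NO3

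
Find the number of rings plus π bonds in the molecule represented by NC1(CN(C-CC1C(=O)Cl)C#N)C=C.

5

Molecular formula from the SMILES: C9H12ClN3O.
DoU = (2C + 2 + N − H − X)/2 = (2·9 + 2 + 3 − 12 − 1)/2 = 10/2 = 5.
(Structurally: 1 ring(s) + 4 π bond(s) = 5.)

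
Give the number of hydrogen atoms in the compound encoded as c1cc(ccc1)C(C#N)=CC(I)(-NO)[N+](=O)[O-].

Hydrogens are implicit in SMILES; fill each atom to its normal valence:
  5 × C (aromatic): 1 H each → 5
  3 × C: no H
  1 × C: 1 H
  1 × C (aromatic): no H
  1 × I: no H
  1 × N: 1 H
  1 × N: no H
  1 × N (charge +1): no H
  1 × O: 1 H
  1 × O: no H
  1 × O (charge -1): no H
  Total hydrogens = 8.

8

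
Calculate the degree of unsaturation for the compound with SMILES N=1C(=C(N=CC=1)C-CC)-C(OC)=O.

5

Molecular formula from the SMILES: C9H12N2O2.
DoU = (2C + 2 + N − H − X)/2 = (2·9 + 2 + 2 − 12 − 0)/2 = 10/2 = 5.
(Structurally: 1 ring(s) + 4 π bond(s) = 5.)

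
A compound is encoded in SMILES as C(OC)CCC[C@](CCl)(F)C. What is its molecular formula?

C8H16ClFO

Heavy atoms from the SMILES: 8 C, 1 Cl, 1 F, 1 O.
Implicit hydrogens by atom environment:
  5 × C: 2 H each → 10
  2 × C: 3 H each → 6
  1 × C: no H
  1 × Cl: no H
  1 × F: no H
  1 × O: no H
  Total hydrogens = 16.
Molecular formula: C8H16ClFO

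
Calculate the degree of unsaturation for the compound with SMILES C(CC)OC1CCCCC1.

1

Molecular formula from the SMILES: C9H18O.
DoU = (2C + 2 + N − H − X)/2 = (2·9 + 2 + 0 − 18 − 0)/2 = 2/2 = 1.
(Structurally: 1 ring(s) + 0 π bond(s) = 1.)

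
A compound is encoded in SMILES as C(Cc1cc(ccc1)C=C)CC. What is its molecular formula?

C12H16

Heavy atoms from the SMILES: 12 C.
Implicit hydrogens by atom environment:
  4 × C: 2 H each → 8
  4 × C (aromatic): 1 H each → 4
  2 × C (aromatic): no H
  1 × C: 3 H
  1 × C: 1 H
  Total hydrogens = 16.
Molecular formula: C12H16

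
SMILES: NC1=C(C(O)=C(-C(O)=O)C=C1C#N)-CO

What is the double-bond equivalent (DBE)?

7

Molecular formula from the SMILES: C9H8N2O4.
DoU = (2C + 2 + N − H − X)/2 = (2·9 + 2 + 2 − 8 − 0)/2 = 14/2 = 7.
(Structurally: 1 ring(s) + 6 π bond(s) = 7.)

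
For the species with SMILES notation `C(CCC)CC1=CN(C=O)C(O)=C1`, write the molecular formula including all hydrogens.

Heavy atoms from the SMILES: 10 C, 1 N, 2 O.
Implicit hydrogens by atom environment:
  4 × C: 2 H each → 8
  2 × C (aromatic): 1 H each → 2
  2 × C (aromatic): no H
  1 × C: 3 H
  1 × C: 1 H
  1 × N (aromatic): no H
  1 × O: 1 H
  1 × O: no H
  Total hydrogens = 15.
Molecular formula: C10H15NO2

C10H15NO2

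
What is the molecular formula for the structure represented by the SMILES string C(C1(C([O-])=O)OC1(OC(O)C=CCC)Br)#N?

C9H9BrNO5-

Heavy atoms from the SMILES: 1 Br, 9 C, 1 N, 5 O.
Implicit hydrogens by atom environment:
  4 × C: no H
  3 × C: 1 H each → 3
  3 × O: no H
  1 × Br: no H
  1 × C: 3 H
  1 × C: 2 H
  1 × N: no H
  1 × O: 1 H
  1 × O (charge -1): no H
  Total hydrogens = 9.
Net charge -1.
Molecular formula: C9H9BrNO5-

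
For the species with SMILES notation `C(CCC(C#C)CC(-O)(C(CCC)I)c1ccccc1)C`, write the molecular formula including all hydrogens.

C19H27IO

Heavy atoms from the SMILES: 19 C, 1 I, 1 O.
Implicit hydrogens by atom environment:
  6 × C: 2 H each → 12
  5 × C (aromatic): 1 H each → 5
  3 × C: 1 H each → 3
  2 × C: 3 H each → 6
  2 × C: no H
  1 × C (aromatic): no H
  1 × I: no H
  1 × O: 1 H
  Total hydrogens = 27.
Molecular formula: C19H27IO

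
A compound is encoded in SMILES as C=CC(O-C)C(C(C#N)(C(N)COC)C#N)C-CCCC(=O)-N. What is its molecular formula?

C16H26N4O3

Heavy atoms from the SMILES: 16 C, 4 N, 3 O.
Implicit hydrogens by atom environment:
  6 × C: 2 H each → 12
  4 × C: 1 H each → 4
  4 × C: no H
  3 × O: no H
  2 × C: 3 H each → 6
  2 × N: 2 H each → 4
  2 × N: no H
  Total hydrogens = 26.
Molecular formula: C16H26N4O3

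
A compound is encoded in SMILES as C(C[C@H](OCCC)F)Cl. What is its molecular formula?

Heavy atoms from the SMILES: 6 C, 1 Cl, 1 F, 1 O.
Implicit hydrogens by atom environment:
  4 × C: 2 H each → 8
  1 × C: 3 H
  1 × C: 1 H
  1 × Cl: no H
  1 × F: no H
  1 × O: no H
  Total hydrogens = 12.
Molecular formula: C6H12ClFO

C6H12ClFO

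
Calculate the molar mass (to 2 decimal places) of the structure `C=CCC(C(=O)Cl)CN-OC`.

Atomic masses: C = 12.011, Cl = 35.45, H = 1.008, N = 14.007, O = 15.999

Molecular formula: C7H12ClNO2.
M = 7×12.011 + 1×35.45 + 12×1.008 + 1×14.007 + 2×15.999 = 177.63 g/mol.

177.63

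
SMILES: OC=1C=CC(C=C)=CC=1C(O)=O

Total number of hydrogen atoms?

Hydrogens are implicit in SMILES; fill each atom to its normal valence:
  3 × C (aromatic): 1 H each → 3
  3 × C (aromatic): no H
  2 × O: 1 H each → 2
  1 × C: 2 H
  1 × C: 1 H
  1 × C: no H
  1 × O: no H
  Total hydrogens = 8.

8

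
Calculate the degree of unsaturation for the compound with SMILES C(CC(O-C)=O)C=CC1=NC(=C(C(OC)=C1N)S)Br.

Molecular formula from the SMILES: C12H15BrN2O3S.
DoU = (2C + 2 + N − H − X)/2 = (2·12 + 2 + 2 − 15 − 1)/2 = 12/2 = 6.
(Structurally: 1 ring(s) + 5 π bond(s) = 6.)

6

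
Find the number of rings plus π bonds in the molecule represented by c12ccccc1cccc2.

7

Molecular formula from the SMILES: C10H8.
DoU = (2C + 2 + N − H − X)/2 = (2·10 + 2 + 0 − 8 − 0)/2 = 14/2 = 7.
(Structurally: 2 ring(s) + 5 π bond(s) = 7.)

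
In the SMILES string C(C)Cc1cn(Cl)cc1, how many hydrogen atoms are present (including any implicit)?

10

Hydrogens are implicit in SMILES; fill each atom to its normal valence:
  3 × C (aromatic): 1 H each → 3
  2 × C: 2 H each → 4
  1 × C: 3 H
  1 × C (aromatic): no H
  1 × Cl: no H
  1 × N (aromatic): no H
  Total hydrogens = 10.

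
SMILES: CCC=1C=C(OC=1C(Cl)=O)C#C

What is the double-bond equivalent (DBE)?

6

Molecular formula from the SMILES: C9H7ClO2.
DoU = (2C + 2 + N − H − X)/2 = (2·9 + 2 + 0 − 7 − 1)/2 = 12/2 = 6.
(Structurally: 1 ring(s) + 5 π bond(s) = 6.)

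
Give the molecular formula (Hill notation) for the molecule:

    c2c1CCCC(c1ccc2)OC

C11H14O

Heavy atoms from the SMILES: 11 C, 1 O.
Implicit hydrogens by atom environment:
  4 × C (aromatic): 1 H each → 4
  3 × C: 2 H each → 6
  2 × C (aromatic): no H
  1 × C: 3 H
  1 × C: 1 H
  1 × O: no H
  Total hydrogens = 14.
Molecular formula: C11H14O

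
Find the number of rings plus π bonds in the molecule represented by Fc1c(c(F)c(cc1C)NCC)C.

Molecular formula from the SMILES: C10H13F2N.
DoU = (2C + 2 + N − H − X)/2 = (2·10 + 2 + 1 − 13 − 2)/2 = 8/2 = 4.
(Structurally: 1 ring(s) + 3 π bond(s) = 4.)

4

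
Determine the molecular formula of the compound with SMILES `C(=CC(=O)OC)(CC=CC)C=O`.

Heavy atoms from the SMILES: 9 C, 3 O.
Implicit hydrogens by atom environment:
  4 × C: 1 H each → 4
  3 × O: no H
  2 × C: 3 H each → 6
  2 × C: no H
  1 × C: 2 H
  Total hydrogens = 12.
Molecular formula: C9H12O3

C9H12O3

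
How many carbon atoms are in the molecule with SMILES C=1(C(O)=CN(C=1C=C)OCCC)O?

The symbol for carbon appears 9 times in the SMILES.

9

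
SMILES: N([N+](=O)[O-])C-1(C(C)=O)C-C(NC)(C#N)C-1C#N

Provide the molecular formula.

Heavy atoms from the SMILES: 9 C, 5 N, 3 O.
Implicit hydrogens by atom environment:
  5 × C: no H
  2 × C: 3 H each → 6
  2 × N: 1 H each → 2
  2 × N: no H
  2 × O: no H
  1 × C: 2 H
  1 × C: 1 H
  1 × N (charge +1): no H
  1 × O (charge -1): no H
  Total hydrogens = 11.
Molecular formula: C9H11N5O3

C9H11N5O3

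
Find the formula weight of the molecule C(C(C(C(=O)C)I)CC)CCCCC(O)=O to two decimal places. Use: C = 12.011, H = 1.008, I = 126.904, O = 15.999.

340.20

Molecular formula: C12H21IO3.
M = 12×12.011 + 21×1.008 + 1×126.904 + 3×15.999 = 340.20 g/mol.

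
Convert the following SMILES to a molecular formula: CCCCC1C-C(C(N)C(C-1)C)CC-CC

C15H31N

Heavy atoms from the SMILES: 15 C, 1 N.
Implicit hydrogens by atom environment:
  8 × C: 2 H each → 16
  4 × C: 1 H each → 4
  3 × C: 3 H each → 9
  1 × N: 2 H
  Total hydrogens = 31.
Molecular formula: C15H31N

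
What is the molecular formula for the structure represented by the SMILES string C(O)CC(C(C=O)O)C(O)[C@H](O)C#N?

C8H13NO5

Heavy atoms from the SMILES: 8 C, 1 N, 5 O.
Implicit hydrogens by atom environment:
  5 × C: 1 H each → 5
  4 × O: 1 H each → 4
  2 × C: 2 H each → 4
  1 × C: no H
  1 × N: no H
  1 × O: no H
  Total hydrogens = 13.
Molecular formula: C8H13NO5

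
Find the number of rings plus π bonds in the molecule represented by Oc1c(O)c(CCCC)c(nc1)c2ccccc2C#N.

10

Molecular formula from the SMILES: C16H16N2O2.
DoU = (2C + 2 + N − H − X)/2 = (2·16 + 2 + 2 − 16 − 0)/2 = 20/2 = 10.
(Structurally: 2 ring(s) + 8 π bond(s) = 10.)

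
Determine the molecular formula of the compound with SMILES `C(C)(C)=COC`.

Heavy atoms from the SMILES: 5 C, 1 O.
Implicit hydrogens by atom environment:
  3 × C: 3 H each → 9
  1 × C: 1 H
  1 × C: no H
  1 × O: no H
  Total hydrogens = 10.
Molecular formula: C5H10O

C5H10O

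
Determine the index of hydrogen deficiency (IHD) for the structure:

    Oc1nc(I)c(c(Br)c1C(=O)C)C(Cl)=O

6

Molecular formula from the SMILES: C8H4BrClINO3.
DoU = (2C + 2 + N − H − X)/2 = (2·8 + 2 + 1 − 4 − 3)/2 = 12/2 = 6.
(Structurally: 1 ring(s) + 5 π bond(s) = 6.)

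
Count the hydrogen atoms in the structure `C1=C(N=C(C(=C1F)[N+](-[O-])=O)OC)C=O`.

Hydrogens are implicit in SMILES; fill each atom to its normal valence:
  4 × C (aromatic): no H
  3 × O: no H
  1 × C: 3 H
  1 × C (aromatic): 1 H
  1 × C: 1 H
  1 × F: no H
  1 × N (aromatic): no H
  1 × N (charge +1): no H
  1 × O (charge -1): no H
  Total hydrogens = 5.

5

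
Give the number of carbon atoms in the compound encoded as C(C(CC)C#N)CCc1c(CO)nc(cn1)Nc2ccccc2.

The symbol for carbon appears 18 times in the SMILES. Lowercase c denotes aromatic carbon and counts toward C.

18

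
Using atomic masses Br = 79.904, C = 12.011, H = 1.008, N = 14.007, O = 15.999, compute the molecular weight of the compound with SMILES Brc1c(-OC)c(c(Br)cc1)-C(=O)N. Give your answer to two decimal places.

308.96

Molecular formula: C8H7Br2NO2.
M = 2×79.904 + 8×12.011 + 7×1.008 + 1×14.007 + 2×15.999 = 308.96 g/mol.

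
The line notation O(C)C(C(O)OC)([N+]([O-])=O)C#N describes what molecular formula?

C5H8N2O5

Heavy atoms from the SMILES: 5 C, 2 N, 5 O.
Implicit hydrogens by atom environment:
  3 × O: no H
  2 × C: 3 H each → 6
  2 × C: no H
  1 × C: 1 H
  1 × N (charge +1): no H
  1 × N: no H
  1 × O: 1 H
  1 × O (charge -1): no H
  Total hydrogens = 8.
Molecular formula: C5H8N2O5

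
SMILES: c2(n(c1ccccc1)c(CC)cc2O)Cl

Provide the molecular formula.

C12H12ClNO

Heavy atoms from the SMILES: 12 C, 1 Cl, 1 N, 1 O.
Implicit hydrogens by atom environment:
  6 × C (aromatic): 1 H each → 6
  4 × C (aromatic): no H
  1 × C: 3 H
  1 × C: 2 H
  1 × Cl: no H
  1 × N (aromatic): no H
  1 × O: 1 H
  Total hydrogens = 12.
Molecular formula: C12H12ClNO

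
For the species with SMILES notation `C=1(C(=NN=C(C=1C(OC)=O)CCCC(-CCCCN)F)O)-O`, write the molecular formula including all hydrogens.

Heavy atoms from the SMILES: 14 C, 1 F, 3 N, 4 O.
Implicit hydrogens by atom environment:
  7 × C: 2 H each → 14
  4 × C (aromatic): no H
  2 × N (aromatic): no H
  2 × O: 1 H each → 2
  2 × O: no H
  1 × C: 3 H
  1 × C: 1 H
  1 × C: no H
  1 × F: no H
  1 × N: 2 H
  Total hydrogens = 22.
Molecular formula: C14H22FN3O4

C14H22FN3O4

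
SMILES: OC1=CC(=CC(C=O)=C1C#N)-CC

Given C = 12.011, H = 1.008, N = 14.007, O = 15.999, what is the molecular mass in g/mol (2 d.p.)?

175.19

Molecular formula: C10H9NO2.
M = 10×12.011 + 9×1.008 + 1×14.007 + 2×15.999 = 175.19 g/mol.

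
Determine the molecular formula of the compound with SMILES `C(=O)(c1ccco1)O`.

C5H4O3

Heavy atoms from the SMILES: 5 C, 3 O.
Implicit hydrogens by atom environment:
  3 × C (aromatic): 1 H each → 3
  1 × C (aromatic): no H
  1 × C: no H
  1 × O: 1 H
  1 × O (aromatic): no H
  1 × O: no H
  Total hydrogens = 4.
Molecular formula: C5H4O3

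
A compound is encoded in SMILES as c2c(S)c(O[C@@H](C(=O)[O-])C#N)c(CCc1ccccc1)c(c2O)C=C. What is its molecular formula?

C19H16NO4S-

Heavy atoms from the SMILES: 19 C, 1 N, 4 O, 1 S.
Implicit hydrogens by atom environment:
  6 × C (aromatic): 1 H each → 6
  6 × C (aromatic): no H
  3 × C: 2 H each → 6
  2 × C: 1 H each → 2
  2 × C: no H
  2 × O: no H
  1 × N: no H
  1 × O: 1 H
  1 × O (charge -1): no H
  1 × S: 1 H
  Total hydrogens = 16.
Net charge -1.
Molecular formula: C19H16NO4S-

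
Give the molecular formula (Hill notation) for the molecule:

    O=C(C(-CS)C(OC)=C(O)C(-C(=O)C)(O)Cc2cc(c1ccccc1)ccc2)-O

C22H24O6S

Heavy atoms from the SMILES: 22 C, 6 O, 1 S.
Implicit hydrogens by atom environment:
  9 × C (aromatic): 1 H each → 9
  5 × C: no H
  3 × C (aromatic): no H
  3 × O: 1 H each → 3
  3 × O: no H
  2 × C: 3 H each → 6
  2 × C: 2 H each → 4
  1 × C: 1 H
  1 × S: 1 H
  Total hydrogens = 24.
Molecular formula: C22H24O6S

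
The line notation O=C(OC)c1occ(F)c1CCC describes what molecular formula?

C9H11FO3

Heavy atoms from the SMILES: 9 C, 1 F, 3 O.
Implicit hydrogens by atom environment:
  3 × C (aromatic): no H
  2 × C: 3 H each → 6
  2 × C: 2 H each → 4
  2 × O: no H
  1 × C (aromatic): 1 H
  1 × C: no H
  1 × F: no H
  1 × O (aromatic): no H
  Total hydrogens = 11.
Molecular formula: C9H11FO3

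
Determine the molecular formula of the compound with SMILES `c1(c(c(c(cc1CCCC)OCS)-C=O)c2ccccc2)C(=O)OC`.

C20H22O4S

Heavy atoms from the SMILES: 20 C, 4 O, 1 S.
Implicit hydrogens by atom environment:
  6 × C (aromatic): 1 H each → 6
  6 × C (aromatic): no H
  4 × C: 2 H each → 8
  4 × O: no H
  2 × C: 3 H each → 6
  1 × C: 1 H
  1 × C: no H
  1 × S: 1 H
  Total hydrogens = 22.
Molecular formula: C20H22O4S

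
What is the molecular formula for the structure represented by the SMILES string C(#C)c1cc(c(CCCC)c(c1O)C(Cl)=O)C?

C14H15ClO2

Heavy atoms from the SMILES: 14 C, 1 Cl, 2 O.
Implicit hydrogens by atom environment:
  5 × C (aromatic): no H
  3 × C: 2 H each → 6
  2 × C: 3 H each → 6
  2 × C: no H
  1 × C (aromatic): 1 H
  1 × C: 1 H
  1 × Cl: no H
  1 × O: 1 H
  1 × O: no H
  Total hydrogens = 15.
Molecular formula: C14H15ClO2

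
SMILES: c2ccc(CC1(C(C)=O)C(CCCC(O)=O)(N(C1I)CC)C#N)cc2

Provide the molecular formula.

Heavy atoms from the SMILES: 19 C, 1 I, 2 N, 3 O.
Implicit hydrogens by atom environment:
  5 × C: 2 H each → 10
  5 × C (aromatic): 1 H each → 5
  5 × C: no H
  2 × C: 3 H each → 6
  2 × N: no H
  2 × O: no H
  1 × C: 1 H
  1 × C (aromatic): no H
  1 × I: no H
  1 × O: 1 H
  Total hydrogens = 23.
Molecular formula: C19H23IN2O3

C19H23IN2O3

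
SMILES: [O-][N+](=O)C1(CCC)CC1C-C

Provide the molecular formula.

Heavy atoms from the SMILES: 8 C, 1 N, 2 O.
Implicit hydrogens by atom environment:
  4 × C: 2 H each → 8
  2 × C: 3 H each → 6
  1 × C: 1 H
  1 × C: no H
  1 × N (charge +1): no H
  1 × O: no H
  1 × O (charge -1): no H
  Total hydrogens = 15.
Molecular formula: C8H15NO2

C8H15NO2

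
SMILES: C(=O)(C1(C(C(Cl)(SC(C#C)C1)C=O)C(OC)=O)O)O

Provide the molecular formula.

Heavy atoms from the SMILES: 11 C, 1 Cl, 6 O, 1 S.
Implicit hydrogens by atom environment:
  5 × C: no H
  4 × C: 1 H each → 4
  4 × O: no H
  2 × O: 1 H each → 2
  1 × C: 3 H
  1 × C: 2 H
  1 × Cl: no H
  1 × S: no H
  Total hydrogens = 11.
Molecular formula: C11H11ClO6S

C11H11ClO6S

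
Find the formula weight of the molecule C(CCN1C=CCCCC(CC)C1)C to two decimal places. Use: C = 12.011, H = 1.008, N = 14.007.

195.35

Molecular formula: C13H25N.
M = 13×12.011 + 25×1.008 + 1×14.007 = 195.35 g/mol.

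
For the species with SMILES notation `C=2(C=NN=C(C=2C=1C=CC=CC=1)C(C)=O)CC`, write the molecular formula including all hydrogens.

Heavy atoms from the SMILES: 14 C, 2 N, 1 O.
Implicit hydrogens by atom environment:
  6 × C (aromatic): 1 H each → 6
  4 × C (aromatic): no H
  2 × C: 3 H each → 6
  2 × N (aromatic): no H
  1 × C: 2 H
  1 × C: no H
  1 × O: no H
  Total hydrogens = 14.
Molecular formula: C14H14N2O

C14H14N2O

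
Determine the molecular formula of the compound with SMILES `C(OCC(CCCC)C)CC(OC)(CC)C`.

C14H30O2

Heavy atoms from the SMILES: 14 C, 2 O.
Implicit hydrogens by atom environment:
  7 × C: 2 H each → 14
  5 × C: 3 H each → 15
  2 × O: no H
  1 × C: 1 H
  1 × C: no H
  Total hydrogens = 30.
Molecular formula: C14H30O2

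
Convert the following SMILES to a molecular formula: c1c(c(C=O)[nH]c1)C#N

Heavy atoms from the SMILES: 6 C, 2 N, 1 O.
Implicit hydrogens by atom environment:
  2 × C (aromatic): 1 H each → 2
  2 × C (aromatic): no H
  1 × C: 1 H
  1 × C: no H
  1 × N (aromatic): 1 H
  1 × N: no H
  1 × O: no H
  Total hydrogens = 4.
Molecular formula: C6H4N2O

C6H4N2O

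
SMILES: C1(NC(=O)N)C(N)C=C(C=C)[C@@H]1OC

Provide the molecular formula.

C9H15N3O2

Heavy atoms from the SMILES: 9 C, 3 N, 2 O.
Implicit hydrogens by atom environment:
  5 × C: 1 H each → 5
  2 × C: no H
  2 × N: 2 H each → 4
  2 × O: no H
  1 × C: 3 H
  1 × C: 2 H
  1 × N: 1 H
  Total hydrogens = 15.
Molecular formula: C9H15N3O2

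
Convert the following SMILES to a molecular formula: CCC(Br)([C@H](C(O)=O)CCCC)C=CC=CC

Heavy atoms from the SMILES: 1 Br, 14 C, 2 O.
Implicit hydrogens by atom environment:
  5 × C: 1 H each → 5
  4 × C: 2 H each → 8
  3 × C: 3 H each → 9
  2 × C: no H
  1 × Br: no H
  1 × O: 1 H
  1 × O: no H
  Total hydrogens = 23.
Molecular formula: C14H23BrO2

C14H23BrO2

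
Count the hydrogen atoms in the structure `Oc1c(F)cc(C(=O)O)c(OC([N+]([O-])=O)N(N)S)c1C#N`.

7

Hydrogens are implicit in SMILES; fill each atom to its normal valence:
  5 × C (aromatic): no H
  3 × O: no H
  2 × C: no H
  2 × N: no H
  2 × O: 1 H each → 2
  1 × C (aromatic): 1 H
  1 × C: 1 H
  1 × F: no H
  1 × N: 2 H
  1 × N (charge +1): no H
  1 × O (charge -1): no H
  1 × S: 1 H
  Total hydrogens = 7.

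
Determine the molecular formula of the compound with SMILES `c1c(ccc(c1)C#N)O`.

Heavy atoms from the SMILES: 7 C, 1 N, 1 O.
Implicit hydrogens by atom environment:
  4 × C (aromatic): 1 H each → 4
  2 × C (aromatic): no H
  1 × C: no H
  1 × N: no H
  1 × O: 1 H
  Total hydrogens = 5.
Molecular formula: C7H5NO

C7H5NO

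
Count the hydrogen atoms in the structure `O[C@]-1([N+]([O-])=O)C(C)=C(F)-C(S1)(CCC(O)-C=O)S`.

12

Hydrogens are implicit in SMILES; fill each atom to its normal valence:
  4 × C: no H
  2 × C: 2 H each → 4
  2 × C: 1 H each → 2
  2 × O: 1 H each → 2
  2 × O: no H
  1 × C: 3 H
  1 × F: no H
  1 × N (charge +1): no H
  1 × O (charge -1): no H
  1 × S: 1 H
  1 × S: no H
  Total hydrogens = 12.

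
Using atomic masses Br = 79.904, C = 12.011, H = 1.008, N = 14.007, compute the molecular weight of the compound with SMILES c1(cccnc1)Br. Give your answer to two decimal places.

158.00

Molecular formula: C5H4BrN.
M = 1×79.904 + 5×12.011 + 4×1.008 + 1×14.007 = 158.00 g/mol.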